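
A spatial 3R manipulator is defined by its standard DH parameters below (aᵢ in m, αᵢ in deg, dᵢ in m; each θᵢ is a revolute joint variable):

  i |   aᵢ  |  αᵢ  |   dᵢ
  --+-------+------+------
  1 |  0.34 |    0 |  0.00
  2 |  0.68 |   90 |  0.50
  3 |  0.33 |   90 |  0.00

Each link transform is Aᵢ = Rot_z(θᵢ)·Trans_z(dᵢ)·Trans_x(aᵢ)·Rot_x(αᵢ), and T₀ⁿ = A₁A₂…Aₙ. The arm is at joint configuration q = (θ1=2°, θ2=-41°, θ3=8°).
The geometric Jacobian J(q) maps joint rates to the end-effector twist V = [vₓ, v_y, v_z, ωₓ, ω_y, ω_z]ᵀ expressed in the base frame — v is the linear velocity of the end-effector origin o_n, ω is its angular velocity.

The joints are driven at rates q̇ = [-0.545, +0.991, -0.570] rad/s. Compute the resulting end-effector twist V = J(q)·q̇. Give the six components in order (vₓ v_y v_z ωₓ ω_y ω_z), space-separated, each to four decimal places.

0.3094 0.1473 -0.1863 0.3587 0.4430 0.4460

o_n = [1.1222, -0.6217, 0.5459]
J₁: ẑ×o_n = [0.6217, 1.1222, -0.0000], ω = ẑ
J2: z=[0.0000, 0.0000, 1.0000] o=[0.3398, 0.0119, 0.0000] → [0.6336, 0.7824, -0.0000, 0.0000, 0.0000, 1.0000]
J3: z=[-0.6293, -0.7771, 0.0000] o=[0.8683, -0.4161, 0.5000] → [-0.0357, 0.0289, 0.3268, -0.6293, -0.7771, 0.0000]
V = J·q̇ = [0.3094, 0.1473, -0.1863, 0.3587, 0.4430, 0.4460]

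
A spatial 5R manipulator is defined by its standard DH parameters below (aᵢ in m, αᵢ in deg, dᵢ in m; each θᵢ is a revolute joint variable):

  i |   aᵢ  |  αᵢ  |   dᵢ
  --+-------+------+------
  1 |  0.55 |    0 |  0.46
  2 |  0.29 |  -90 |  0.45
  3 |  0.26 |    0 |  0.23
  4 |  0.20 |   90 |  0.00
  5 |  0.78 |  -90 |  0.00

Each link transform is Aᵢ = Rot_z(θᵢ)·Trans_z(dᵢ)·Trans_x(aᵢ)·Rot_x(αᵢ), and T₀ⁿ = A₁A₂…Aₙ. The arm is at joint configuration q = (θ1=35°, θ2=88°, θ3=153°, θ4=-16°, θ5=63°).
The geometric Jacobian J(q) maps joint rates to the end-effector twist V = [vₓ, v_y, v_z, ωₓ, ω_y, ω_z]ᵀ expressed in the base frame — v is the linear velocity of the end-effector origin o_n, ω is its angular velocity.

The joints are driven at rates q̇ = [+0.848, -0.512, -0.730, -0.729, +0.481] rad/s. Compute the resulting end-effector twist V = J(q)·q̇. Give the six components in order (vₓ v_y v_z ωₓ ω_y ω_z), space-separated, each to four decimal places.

-0.6237 0.8318 -0.5324 1.0450 1.0697 -0.0158

o_n = [-0.1363, -0.4793, 0.4141]
J₁: ẑ×o_n = [0.4793, -0.1363, 0.0000], ω = ẑ
J2: z=[0.0000, 0.0000, 1.0000] o=[0.4505, 0.3155, 0.4600] → [0.7947, -0.5868, 0.0000, 0.0000, 0.0000, 1.0000]
J3: z=[-0.8387, -0.5446, 0.0000] o=[0.2926, 0.5587, 0.9100] → [0.2701, -0.4159, 0.6369, -0.8387, -0.5446, 0.0000]
J4: z=[-0.8387, -0.5446, 0.0000] o=[0.2259, 0.2391, 0.7920] → [0.2058, -0.3169, 0.4053, -0.8387, -0.5446, 0.0000]
J5: z=[-0.3714, 0.5720, -0.7314] o=[0.3055, 0.1165, 0.6556] → [-0.5738, 0.2334, 0.4740, -0.3714, 0.5720, -0.7314]
V = J·q̇ = [-0.6237, 0.8318, -0.5324, 1.0450, 1.0697, -0.0158]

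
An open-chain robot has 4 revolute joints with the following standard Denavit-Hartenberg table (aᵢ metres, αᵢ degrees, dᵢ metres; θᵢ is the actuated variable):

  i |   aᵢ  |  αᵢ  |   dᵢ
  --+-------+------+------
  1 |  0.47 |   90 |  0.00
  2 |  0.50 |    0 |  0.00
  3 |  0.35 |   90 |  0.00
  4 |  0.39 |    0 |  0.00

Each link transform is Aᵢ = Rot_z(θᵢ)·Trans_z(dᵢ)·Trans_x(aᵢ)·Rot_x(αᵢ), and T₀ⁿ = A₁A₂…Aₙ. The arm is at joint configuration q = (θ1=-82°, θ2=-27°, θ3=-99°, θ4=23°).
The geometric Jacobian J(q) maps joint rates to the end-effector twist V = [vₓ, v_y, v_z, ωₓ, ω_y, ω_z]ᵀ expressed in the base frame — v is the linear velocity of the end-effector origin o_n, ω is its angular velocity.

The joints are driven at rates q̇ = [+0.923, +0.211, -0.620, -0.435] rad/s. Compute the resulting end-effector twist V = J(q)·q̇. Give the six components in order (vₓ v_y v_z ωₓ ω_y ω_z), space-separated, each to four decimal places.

0.5987 0.1700 0.2108 0.4540 -0.2916 0.6673

o_n = [-0.0815, -0.5151, -0.8006]
J₁: ẑ×o_n = [0.5151, -0.0815, 0.0000], ω = ẑ
J2: z=[-0.9903, -0.1392, 0.0000] o=[0.0654, -0.4654, 0.0000] → [0.1114, -0.7928, 0.0288, -0.9903, -0.1392, 0.0000]
J3: z=[-0.9903, -0.1392, 0.0000] o=[0.1274, -0.9066, -0.2270] → [0.0798, -0.5680, -0.4167, -0.9903, -0.1392, 0.0000]
J4: z=[-0.1126, 0.8011, 0.5878] o=[0.0988, -0.7029, -0.5102] → [-0.3430, -0.1387, 0.1233, -0.1126, 0.8011, 0.5878]
V = J·q̇ = [0.5987, 0.1700, 0.2108, 0.4540, -0.2916, 0.6673]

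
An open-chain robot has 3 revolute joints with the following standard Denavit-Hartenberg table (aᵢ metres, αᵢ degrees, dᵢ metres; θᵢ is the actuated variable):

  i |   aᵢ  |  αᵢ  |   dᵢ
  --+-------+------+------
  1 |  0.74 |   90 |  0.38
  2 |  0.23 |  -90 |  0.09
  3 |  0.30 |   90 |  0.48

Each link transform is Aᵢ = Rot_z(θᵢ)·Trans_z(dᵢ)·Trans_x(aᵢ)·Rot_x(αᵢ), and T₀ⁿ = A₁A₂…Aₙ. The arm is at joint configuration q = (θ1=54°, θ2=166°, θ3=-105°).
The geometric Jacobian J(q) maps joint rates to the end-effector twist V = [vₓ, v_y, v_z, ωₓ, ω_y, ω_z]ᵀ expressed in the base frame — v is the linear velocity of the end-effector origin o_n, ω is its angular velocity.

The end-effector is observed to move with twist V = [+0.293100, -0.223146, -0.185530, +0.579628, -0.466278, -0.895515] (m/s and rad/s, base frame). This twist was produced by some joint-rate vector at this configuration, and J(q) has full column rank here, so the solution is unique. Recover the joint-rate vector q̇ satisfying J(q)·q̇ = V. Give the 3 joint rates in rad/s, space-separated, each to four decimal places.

-0.7490 0.7430 0.1510

o_n = [0.5871, 0.1619, -0.0489]
J₁: ẑ×o_n = [-0.1619, 0.5871, 0.0000], ω = ẑ
J2: z=[0.8090, -0.5878, 0.0000] o=[0.4350, 0.5987, 0.3800] → [0.2521, 0.3470, -0.2640, 0.8090, -0.5878, 0.0000]
J3: z=[-0.1422, -0.1957, -0.9703] o=[0.3766, 0.3652, 0.4356] → [-0.1025, -0.2731, 0.0701, -0.1422, -0.1957, -0.9703]
q̇ = J⁺·V = [-0.7490, 0.7430, 0.1510]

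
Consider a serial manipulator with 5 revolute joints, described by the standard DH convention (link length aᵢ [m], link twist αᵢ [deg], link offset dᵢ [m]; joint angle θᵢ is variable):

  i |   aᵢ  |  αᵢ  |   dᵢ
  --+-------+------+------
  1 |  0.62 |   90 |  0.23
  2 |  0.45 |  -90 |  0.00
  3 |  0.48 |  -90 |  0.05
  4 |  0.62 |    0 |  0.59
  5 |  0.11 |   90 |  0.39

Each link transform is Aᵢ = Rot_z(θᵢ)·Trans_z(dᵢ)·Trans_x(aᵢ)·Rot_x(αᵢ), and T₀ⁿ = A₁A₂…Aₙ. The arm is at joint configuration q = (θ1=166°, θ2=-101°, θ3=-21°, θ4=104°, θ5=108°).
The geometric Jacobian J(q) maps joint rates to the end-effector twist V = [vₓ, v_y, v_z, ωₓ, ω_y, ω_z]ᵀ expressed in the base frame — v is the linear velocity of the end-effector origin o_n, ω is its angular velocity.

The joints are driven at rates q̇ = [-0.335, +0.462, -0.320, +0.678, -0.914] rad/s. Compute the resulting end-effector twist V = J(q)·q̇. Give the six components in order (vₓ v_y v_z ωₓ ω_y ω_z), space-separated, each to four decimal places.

o_n = [-0.1433, -0.8198, -0.6793]
J₁: ẑ×o_n = [0.8198, -0.1433, 0.0000], ω = ẑ
J2: z=[0.2419, 0.9703, 0.0000] o=[-0.6016, 0.1500, 0.2300] → [-0.8823, 0.2200, -0.6793, 0.2419, 0.9703, 0.0000]
J3: z=[-0.9525, 0.2375, -0.1908] o=[-0.5183, 0.1292, -0.2117] → [-0.2921, -0.5169, 0.8148, -0.9525, 0.2375, -0.1908]
J4: z=[-0.1595, -0.9224, -0.3518] o=[-0.4413, 0.2873, -0.6612] → [-0.3727, -0.1077, 0.4515, -0.1595, -0.9224, -0.3518]
J5: z=[-0.1595, -0.9224, -0.3518] o=[-0.0014, -0.4455, -0.6165] → [-0.0737, 0.0399, -0.0712, -0.1595, -0.9224, -0.3518]
V = J·q̇ = [-0.7741, 0.2055, -0.2034, 0.4542, 0.5900, -0.1909]

-0.7741 0.2055 -0.2034 0.4542 0.5900 -0.1909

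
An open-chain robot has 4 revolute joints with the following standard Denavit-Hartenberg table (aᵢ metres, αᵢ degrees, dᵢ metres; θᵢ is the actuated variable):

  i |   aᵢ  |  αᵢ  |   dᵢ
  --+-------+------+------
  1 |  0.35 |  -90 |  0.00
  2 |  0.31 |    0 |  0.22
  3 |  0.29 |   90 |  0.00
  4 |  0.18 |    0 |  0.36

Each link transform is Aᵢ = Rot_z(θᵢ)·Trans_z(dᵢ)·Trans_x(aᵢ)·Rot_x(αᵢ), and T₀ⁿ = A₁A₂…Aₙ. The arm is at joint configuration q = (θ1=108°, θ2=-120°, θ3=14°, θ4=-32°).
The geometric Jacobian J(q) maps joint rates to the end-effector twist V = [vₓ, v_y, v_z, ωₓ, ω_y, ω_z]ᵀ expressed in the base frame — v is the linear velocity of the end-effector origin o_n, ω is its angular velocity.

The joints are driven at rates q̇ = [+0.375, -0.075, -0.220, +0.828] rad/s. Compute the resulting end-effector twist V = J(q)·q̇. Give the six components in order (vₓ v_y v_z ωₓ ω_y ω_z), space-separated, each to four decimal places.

o_n = [-0.0341, -0.2982, 0.5947]
J₁: ẑ×o_n = [0.2982, -0.0341, 0.0000], ω = ẑ
J2: z=[-0.9511, -0.3090, 0.0000] o=[-0.1082, 0.3329, 0.0000] → [-0.1838, 0.5656, 0.6231, -0.9511, -0.3090, 0.0000]
J3: z=[-0.9511, -0.3090, 0.0000] o=[-0.2695, 0.1175, 0.2685] → [-0.1008, 0.3103, 0.4681, -0.9511, -0.3090, 0.0000]
J4: z=[0.2970, -0.9142, -0.2756] o=[-0.2448, 0.0414, 0.5472] → [-0.1371, -0.0722, 0.0917, 0.2970, -0.9142, -0.2756]
V = J·q̇ = [0.0343, -0.1833, -0.0738, 0.5265, -0.6658, 0.1468]

0.0343 -0.1833 -0.0738 0.5265 -0.6658 0.1468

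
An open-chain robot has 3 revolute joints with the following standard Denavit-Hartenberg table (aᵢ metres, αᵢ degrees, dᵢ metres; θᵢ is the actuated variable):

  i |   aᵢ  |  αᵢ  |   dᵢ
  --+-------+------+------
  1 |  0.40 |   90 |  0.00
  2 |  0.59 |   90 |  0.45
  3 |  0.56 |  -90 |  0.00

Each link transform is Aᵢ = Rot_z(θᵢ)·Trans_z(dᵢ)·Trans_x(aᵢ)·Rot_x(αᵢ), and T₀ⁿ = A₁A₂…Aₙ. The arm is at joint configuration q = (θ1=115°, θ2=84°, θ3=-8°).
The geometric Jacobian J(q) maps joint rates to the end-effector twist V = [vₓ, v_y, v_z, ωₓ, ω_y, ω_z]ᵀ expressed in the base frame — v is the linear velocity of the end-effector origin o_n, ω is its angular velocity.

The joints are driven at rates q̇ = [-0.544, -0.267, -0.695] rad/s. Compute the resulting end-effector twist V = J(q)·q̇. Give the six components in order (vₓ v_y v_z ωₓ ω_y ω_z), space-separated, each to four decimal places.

o_n = [0.1176, 0.6282, 1.1383]
J₁: ẑ×o_n = [-0.6282, 0.1176, 0.0000], ω = ẑ
J2: z=[0.9063, 0.4226, 0.0000] o=[-0.1690, 0.3625, 0.0000] → [0.4811, -1.0316, 0.1196, 0.9063, 0.4226, 0.0000]
J3: z=[-0.4203, 0.9013, -0.1045] o=[0.2127, 0.6086, 0.5868] → [0.4992, 0.2417, 0.0775, -0.4203, 0.9013, -0.1045]
V = J·q̇ = [-0.1336, 0.0435, -0.0858, 0.0501, -0.7393, -0.4714]

-0.1336 0.0435 -0.0858 0.0501 -0.7393 -0.4714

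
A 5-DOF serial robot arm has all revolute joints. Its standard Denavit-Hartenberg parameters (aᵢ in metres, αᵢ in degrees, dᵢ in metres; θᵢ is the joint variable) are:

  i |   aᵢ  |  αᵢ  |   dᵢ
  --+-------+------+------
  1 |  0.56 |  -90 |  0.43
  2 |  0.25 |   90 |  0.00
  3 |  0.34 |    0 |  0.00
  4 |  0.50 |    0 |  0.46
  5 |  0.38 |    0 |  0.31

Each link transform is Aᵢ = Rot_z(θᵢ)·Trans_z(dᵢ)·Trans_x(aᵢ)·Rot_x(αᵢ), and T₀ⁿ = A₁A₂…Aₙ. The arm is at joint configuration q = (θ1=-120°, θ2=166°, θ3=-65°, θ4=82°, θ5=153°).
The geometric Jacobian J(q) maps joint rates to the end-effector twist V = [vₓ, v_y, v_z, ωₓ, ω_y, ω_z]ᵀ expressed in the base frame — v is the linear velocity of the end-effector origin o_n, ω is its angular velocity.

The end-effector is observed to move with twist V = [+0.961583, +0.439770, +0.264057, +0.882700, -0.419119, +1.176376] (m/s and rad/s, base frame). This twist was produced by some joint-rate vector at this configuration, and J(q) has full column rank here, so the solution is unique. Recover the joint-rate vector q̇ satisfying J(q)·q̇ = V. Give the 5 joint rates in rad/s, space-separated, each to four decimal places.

o_n = [-0.2148, -0.1802, -0.4375]
J₁: ẑ×o_n = [0.1802, -0.2148, 0.0000], ω = ẑ
J2: z=[0.8660, -0.5000, 0.0000] o=[-0.2800, -0.4850, 0.4300] → [0.4338, 0.7513, 0.2966, 0.8660, -0.5000, 0.0000]
J3: z=[-0.1210, -0.2095, -0.9703] o=[-0.1587, -0.2749, 0.3695] → [0.2610, -0.0432, -0.0232, -0.1210, -0.2095, -0.9703]
J4: z=[-0.1210, -0.2095, -0.9703] o=[-0.3559, -0.0001, 0.3348] → [-0.0129, -0.2303, 0.0513, -0.1210, -0.2095, -0.9703]
J5: z=[-0.1210, -0.2095, -0.9703] o=[-0.0529, 0.2322, -0.2273] → [-0.3561, 0.1317, 0.0160, -0.1210, -0.2095, -0.9703]
q̇ = J⁺·V = [0.8620, 0.9740, 0.4600, -0.0450, -0.7390]

0.8620 0.9740 0.4600 -0.0450 -0.7390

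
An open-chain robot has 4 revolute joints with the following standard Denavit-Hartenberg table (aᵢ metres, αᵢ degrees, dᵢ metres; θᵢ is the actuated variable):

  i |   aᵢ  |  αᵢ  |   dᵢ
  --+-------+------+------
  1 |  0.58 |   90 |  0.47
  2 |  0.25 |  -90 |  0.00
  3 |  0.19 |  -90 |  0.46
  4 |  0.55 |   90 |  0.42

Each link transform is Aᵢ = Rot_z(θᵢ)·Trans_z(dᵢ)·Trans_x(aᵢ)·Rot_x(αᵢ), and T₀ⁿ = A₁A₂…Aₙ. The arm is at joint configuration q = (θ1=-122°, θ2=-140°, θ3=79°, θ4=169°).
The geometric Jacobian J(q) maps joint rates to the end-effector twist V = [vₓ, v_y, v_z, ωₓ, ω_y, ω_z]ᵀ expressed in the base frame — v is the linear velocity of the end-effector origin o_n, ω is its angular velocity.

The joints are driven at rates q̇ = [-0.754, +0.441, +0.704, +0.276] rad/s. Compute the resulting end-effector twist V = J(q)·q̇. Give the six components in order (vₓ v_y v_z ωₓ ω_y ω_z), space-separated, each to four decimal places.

-0.8408 0.7442 -0.0517 -0.6791 -0.3540 -1.1191

o_n = [-0.7446, -0.6947, 0.3452]
J₁: ẑ×o_n = [0.6947, -0.7446, 0.0000], ω = ẑ
J2: z=[-0.8480, 0.5299, 0.0000] o=[-0.3074, -0.4919, 0.4700] → [-0.0661, -0.1058, 0.4037, -0.8480, 0.5299, 0.0000]
J3: z=[-0.3406, -0.5451, -0.7660] o=[-0.2059, -0.3295, 0.3093] → [-0.2994, 0.4249, -0.1693, -0.3406, -0.5451, -0.7660]
J4: z=[-0.2367, -0.7388, 0.6310] o=[-0.1897, -0.6555, -0.0664] → [-0.2794, -0.2527, -0.4007, -0.2367, -0.7388, 0.6310]
V = J·q̇ = [-0.8408, 0.7442, -0.0517, -0.6791, -0.3540, -1.1191]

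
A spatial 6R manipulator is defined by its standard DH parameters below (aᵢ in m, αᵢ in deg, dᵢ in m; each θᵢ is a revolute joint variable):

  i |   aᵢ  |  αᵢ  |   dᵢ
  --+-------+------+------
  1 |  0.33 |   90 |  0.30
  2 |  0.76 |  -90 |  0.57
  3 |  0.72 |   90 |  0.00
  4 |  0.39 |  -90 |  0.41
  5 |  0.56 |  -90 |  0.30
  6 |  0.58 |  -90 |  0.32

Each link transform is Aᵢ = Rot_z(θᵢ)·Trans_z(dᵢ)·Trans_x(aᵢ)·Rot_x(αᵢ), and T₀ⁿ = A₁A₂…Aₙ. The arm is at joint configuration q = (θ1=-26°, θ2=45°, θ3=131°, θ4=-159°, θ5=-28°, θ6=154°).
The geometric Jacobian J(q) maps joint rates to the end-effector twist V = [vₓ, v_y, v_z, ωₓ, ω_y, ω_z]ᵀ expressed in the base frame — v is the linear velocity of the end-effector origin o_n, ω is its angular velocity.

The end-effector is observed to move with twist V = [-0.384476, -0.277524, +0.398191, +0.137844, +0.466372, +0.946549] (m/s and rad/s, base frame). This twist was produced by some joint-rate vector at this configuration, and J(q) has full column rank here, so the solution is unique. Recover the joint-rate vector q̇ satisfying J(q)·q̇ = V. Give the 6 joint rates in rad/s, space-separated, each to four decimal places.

-0.3460 0.5950 0.6430 0.6940 -0.2170 -0.7450

o_n = [0.7822, -0.7413, 0.6465]
J₁: ẑ×o_n = [0.7413, 0.7822, -0.0000], ω = ẑ
J2: z=[-0.4384, -0.8988, 0.0000] o=[0.2966, -0.1447, 0.3000] → [-0.3114, 0.1519, 0.6980, -0.4384, -0.8988, 0.0000]
J3: z=[-0.6355, 0.3100, 0.7071] o=[0.5297, -0.8926, 0.8374] → [-0.1661, 0.0572, -0.1744, -0.6355, 0.3100, 0.7071]
J4: z=[0.7672, 0.3557, 0.5337] o=[0.4677, -0.2577, 0.5034] → [0.3090, 0.0580, -0.4829, 0.7672, 0.3557, 0.5337]
J5: z=[0.5625, 0.0266, -0.8264] o=[0.9025, -0.4762, 0.7923] → [-0.2229, 0.1814, -0.1459, 0.5625, 0.0266, -0.8264]
J6: z=[-0.5328, -0.7527, -0.3868] o=[1.4253, -0.8367, 0.7735] → [0.1325, 0.1811, -0.5348, -0.5328, -0.7527, -0.3868]
q̇ = J⁺·V = [-0.3460, 0.5950, 0.6430, 0.6940, -0.2170, -0.7450]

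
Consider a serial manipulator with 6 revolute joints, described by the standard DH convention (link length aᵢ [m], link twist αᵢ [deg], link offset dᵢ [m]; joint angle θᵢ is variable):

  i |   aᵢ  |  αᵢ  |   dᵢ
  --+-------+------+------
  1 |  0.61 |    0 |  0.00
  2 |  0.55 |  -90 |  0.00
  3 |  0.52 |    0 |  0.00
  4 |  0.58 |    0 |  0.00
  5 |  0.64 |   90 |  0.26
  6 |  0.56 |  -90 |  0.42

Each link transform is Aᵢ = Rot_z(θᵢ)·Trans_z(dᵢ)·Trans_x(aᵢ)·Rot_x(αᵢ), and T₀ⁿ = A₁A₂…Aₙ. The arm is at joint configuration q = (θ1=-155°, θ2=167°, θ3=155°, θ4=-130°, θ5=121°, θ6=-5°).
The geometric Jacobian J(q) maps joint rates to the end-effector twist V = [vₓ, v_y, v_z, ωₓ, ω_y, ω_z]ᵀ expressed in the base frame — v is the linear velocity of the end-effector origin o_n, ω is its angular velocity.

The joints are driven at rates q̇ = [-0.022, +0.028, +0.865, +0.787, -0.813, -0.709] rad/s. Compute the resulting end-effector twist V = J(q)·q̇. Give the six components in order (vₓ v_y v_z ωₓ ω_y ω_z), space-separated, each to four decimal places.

o_n = [-0.7472, -0.0832, -1.4829]
J₁: ẑ×o_n = [0.0832, -0.7472, 0.0000], ω = ẑ
J2: z=[0.0000, 0.0000, 1.0000] o=[-0.5528, -0.2578, 0.0000] → [-0.1746, -0.1944, 0.0000, 0.0000, 0.0000, 1.0000]
J3: z=[-0.2079, 0.9781, 0.0000] o=[-0.0149, -0.1434, 0.0000] → [-1.4505, -0.3083, 0.7038, -0.2079, 0.9781, 0.0000]
J4: z=[-0.2079, 0.9781, 0.0000] o=[-0.4758, -0.2414, -0.2198] → [-1.2356, -0.2626, 0.2326, -0.2079, 0.9781, 0.0000]
J5: z=[-0.2079, 0.9781, 0.0000] o=[0.0383, -0.1321, -0.4649] → [-0.9958, -0.2117, 0.7582, -0.2079, 0.9781, 0.0000]
J6: z=[0.5470, 0.1163, -0.8290] o=[-0.5347, 0.0119, -0.8228] → [-0.1556, 0.5373, -0.0273, 0.5470, 0.1163, -0.8290]
V = J·q̇ = [-1.3139, -0.6712, 0.1948, -0.5622, 0.7382, 0.5938]

-1.3139 -0.6712 0.1948 -0.5622 0.7382 0.5938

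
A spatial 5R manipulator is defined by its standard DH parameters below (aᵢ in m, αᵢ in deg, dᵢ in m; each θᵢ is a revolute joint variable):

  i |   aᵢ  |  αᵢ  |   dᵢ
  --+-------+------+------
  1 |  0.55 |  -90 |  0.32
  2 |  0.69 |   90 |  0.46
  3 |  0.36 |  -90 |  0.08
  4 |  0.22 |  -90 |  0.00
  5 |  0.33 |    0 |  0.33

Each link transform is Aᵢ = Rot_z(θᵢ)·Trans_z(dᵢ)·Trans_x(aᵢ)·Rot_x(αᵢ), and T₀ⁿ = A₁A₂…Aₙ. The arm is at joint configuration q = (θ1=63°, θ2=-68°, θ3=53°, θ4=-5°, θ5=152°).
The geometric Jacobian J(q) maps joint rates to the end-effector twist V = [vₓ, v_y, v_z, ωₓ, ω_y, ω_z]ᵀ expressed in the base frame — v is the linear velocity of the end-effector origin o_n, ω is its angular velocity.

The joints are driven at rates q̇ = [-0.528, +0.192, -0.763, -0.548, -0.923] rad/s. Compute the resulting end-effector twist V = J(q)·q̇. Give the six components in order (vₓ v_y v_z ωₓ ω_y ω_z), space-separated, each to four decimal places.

o_n = [-0.0249, 1.3178, 1.1562]
J₁: ẑ×o_n = [-1.3178, -0.0249, 0.0000], ω = ẑ
J2: z=[-0.8910, 0.4540, 0.0000] o=[0.2497, 0.4901, 0.3200] → [0.3796, 0.7451, -0.6128, -0.8910, 0.4540, 0.0000]
J3: z=[-0.4209, -0.8261, 0.3746] o=[-0.0428, 0.9292, 0.9598] → [-0.3079, 0.0894, -0.1488, -0.4209, -0.8261, 0.3746]
J4: z=[-0.6720, 0.0067, -0.7405] o=[-0.2958, 1.0659, 1.1906] → [0.1863, -0.2237, -0.1710, -0.6720, 0.0067, -0.7405]
J5: z=[0.3662, 0.8721, -0.3245] o=[-0.4374, 1.1736, 1.3201] → [-0.0961, -0.0739, -0.3069, 0.3662, 0.8721, -0.3245]
V = J·q̇ = [0.9902, 0.2788, 0.3729, 0.1803, -0.0911, -0.1085]

0.9902 0.2788 0.3729 0.1803 -0.0911 -0.1085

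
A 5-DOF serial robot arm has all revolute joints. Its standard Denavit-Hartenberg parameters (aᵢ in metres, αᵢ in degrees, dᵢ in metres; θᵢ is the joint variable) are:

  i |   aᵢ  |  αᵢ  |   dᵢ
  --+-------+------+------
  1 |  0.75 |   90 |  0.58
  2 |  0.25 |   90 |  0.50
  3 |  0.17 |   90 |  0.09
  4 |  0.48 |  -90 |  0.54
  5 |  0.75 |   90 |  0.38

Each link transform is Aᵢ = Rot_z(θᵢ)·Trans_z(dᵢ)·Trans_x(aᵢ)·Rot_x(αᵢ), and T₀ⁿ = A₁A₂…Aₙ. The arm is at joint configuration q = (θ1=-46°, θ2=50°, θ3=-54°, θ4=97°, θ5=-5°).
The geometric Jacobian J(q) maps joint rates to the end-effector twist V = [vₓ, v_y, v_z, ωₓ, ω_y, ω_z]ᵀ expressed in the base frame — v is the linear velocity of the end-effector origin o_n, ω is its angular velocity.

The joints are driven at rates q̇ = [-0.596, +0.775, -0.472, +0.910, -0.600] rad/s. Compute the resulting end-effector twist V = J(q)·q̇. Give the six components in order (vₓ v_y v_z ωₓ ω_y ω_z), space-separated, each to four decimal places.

o_n = [0.6804, -1.3276, -0.5753]
J₁: ẑ×o_n = [1.3276, 0.6804, -0.0000], ω = ẑ
J2: z=[-0.7193, -0.6947, 0.0000] o=[0.5210, -0.5395, 0.5800] → [0.8025, -0.8310, 0.6776, -0.7193, -0.6947, 0.0000]
J3: z=[0.5321, -0.5510, -0.6428] o=[0.2730, -1.0024, 0.7715] → [0.5331, 0.4548, 0.0515, 0.5321, -0.5510, -0.6428]
J4: z=[0.0616, 0.7824, -0.6197] o=[0.4644, -1.0027, 0.7902] → [-1.2697, -0.0498, -0.1890, 0.0616, 0.7824, -0.6197]
J5: z=[-0.9030, -0.2209, -0.3686] o=[0.7018, -0.8597, 0.1230] → [-0.0182, -0.6226, 0.4177, -0.9030, -0.2209, -0.3686]
V = J·q̇ = [-1.5654, -0.9360, 0.0782, -0.2108, 0.5662, -0.6354]

-1.5654 -0.9360 0.0782 -0.2108 0.5662 -0.6354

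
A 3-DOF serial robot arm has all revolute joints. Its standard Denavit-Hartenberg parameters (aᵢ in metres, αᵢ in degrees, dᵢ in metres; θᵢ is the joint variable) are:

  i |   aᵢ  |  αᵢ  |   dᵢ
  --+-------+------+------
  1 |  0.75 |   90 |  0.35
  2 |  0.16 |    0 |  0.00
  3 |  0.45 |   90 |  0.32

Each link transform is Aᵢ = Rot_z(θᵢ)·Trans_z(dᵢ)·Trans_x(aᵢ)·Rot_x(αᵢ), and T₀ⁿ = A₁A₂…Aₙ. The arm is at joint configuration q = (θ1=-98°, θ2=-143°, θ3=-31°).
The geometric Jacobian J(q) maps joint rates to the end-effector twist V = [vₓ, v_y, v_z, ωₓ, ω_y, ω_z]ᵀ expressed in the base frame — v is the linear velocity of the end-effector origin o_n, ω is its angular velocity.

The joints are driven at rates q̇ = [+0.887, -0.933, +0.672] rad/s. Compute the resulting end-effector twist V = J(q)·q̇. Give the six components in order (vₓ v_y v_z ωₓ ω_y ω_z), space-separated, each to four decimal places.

o_n = [-0.3412, -0.1284, 0.2067]
J₁: ẑ×o_n = [0.1284, -0.3412, 0.0000], ω = ẑ
J2: z=[-0.9903, 0.1392, 0.0000] o=[-0.1044, -0.7427, 0.3500] → [-0.0199, -0.1419, -0.5753, -0.9903, 0.1392, 0.0000]
J3: z=[-0.9903, 0.1392, 0.0000] o=[-0.0866, -0.6162, 0.2537] → [-0.0065, -0.0466, -0.4475, -0.9903, 0.1392, 0.0000]
V = J·q̇ = [0.1281, -0.2015, 0.2360, 0.2585, -0.0363, 0.8870]

0.1281 -0.2015 0.2360 0.2585 -0.0363 0.8870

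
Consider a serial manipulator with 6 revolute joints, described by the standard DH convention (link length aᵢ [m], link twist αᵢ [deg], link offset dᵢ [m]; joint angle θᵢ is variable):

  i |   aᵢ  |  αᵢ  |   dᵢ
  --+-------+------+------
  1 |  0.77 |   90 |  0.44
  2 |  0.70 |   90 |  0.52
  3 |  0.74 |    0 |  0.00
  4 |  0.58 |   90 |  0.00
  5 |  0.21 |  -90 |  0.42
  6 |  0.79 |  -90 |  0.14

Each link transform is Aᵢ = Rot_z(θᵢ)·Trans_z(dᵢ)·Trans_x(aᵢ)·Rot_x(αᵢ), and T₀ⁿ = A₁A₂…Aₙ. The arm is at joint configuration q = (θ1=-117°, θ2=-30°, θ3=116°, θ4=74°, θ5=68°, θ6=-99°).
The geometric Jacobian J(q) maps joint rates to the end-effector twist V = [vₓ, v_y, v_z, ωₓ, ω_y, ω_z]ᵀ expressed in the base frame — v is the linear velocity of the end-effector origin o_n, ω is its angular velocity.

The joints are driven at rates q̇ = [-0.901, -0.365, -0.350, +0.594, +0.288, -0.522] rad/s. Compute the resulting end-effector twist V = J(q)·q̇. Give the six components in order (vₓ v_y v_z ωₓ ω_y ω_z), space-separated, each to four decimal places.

o_n = [-2.2328, 0.6473, 0.4792]
J₁: ẑ×o_n = [-0.6473, -2.2328, 0.0000], ω = ẑ
J2: z=[-0.8910, 0.4540, 0.0000] o=[-0.3496, -0.6861, 0.4400] → [0.0178, 0.0349, -0.3331, -0.8910, 0.4540, 0.0000]
J3: z=[0.2270, 0.4455, -0.8660] o=[-1.0881, -0.9901, 0.0900] → [1.5915, 0.9030, 0.8817, 0.2270, 0.4455, -0.8660]
J4: z=[0.2270, 0.4455, -0.8660] o=[-1.5532, -0.4379, 0.2522] → [1.0409, 0.5371, 0.5491, 0.2270, 0.4455, -0.8660]
J5: z=[-0.8092, 0.5811, 0.0868] o=[-1.2389, -0.0429, 0.5378] → [-0.0940, -0.1337, 0.0191, -0.8092, 0.5811, 0.0868]
J6: z=[-0.4174, -0.4646, -0.7810] o=[-1.4919, 0.3415, 0.4444] → [0.2226, 0.5932, -0.4719, -0.4174, -0.4646, -0.7810]
V = J·q̇ = [0.4948, 1.6538, 0.3910, 0.3654, 0.3529, -0.6796]

0.4948 1.6538 0.3910 0.3654 0.3529 -0.6796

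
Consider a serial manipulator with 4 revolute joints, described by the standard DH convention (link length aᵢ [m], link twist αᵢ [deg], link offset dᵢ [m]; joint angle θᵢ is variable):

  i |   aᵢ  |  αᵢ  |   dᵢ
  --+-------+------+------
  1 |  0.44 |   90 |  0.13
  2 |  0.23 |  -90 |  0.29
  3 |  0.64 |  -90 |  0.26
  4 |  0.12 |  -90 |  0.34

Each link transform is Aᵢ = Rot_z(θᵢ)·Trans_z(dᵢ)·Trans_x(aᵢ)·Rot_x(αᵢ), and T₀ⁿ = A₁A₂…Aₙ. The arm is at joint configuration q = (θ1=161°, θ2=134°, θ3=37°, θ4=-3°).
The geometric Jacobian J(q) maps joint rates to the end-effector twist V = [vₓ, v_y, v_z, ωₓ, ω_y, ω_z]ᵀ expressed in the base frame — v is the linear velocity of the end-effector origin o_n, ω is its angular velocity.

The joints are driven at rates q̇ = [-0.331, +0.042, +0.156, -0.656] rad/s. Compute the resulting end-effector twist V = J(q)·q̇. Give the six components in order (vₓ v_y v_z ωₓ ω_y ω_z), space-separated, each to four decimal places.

-0.1902 -0.0650 -0.1653 0.5496 0.4093 -0.1554

o_n = [0.0375, -0.4770, 0.3998]
J₁: ẑ×o_n = [0.4770, 0.0375, -0.0000], ω = ẑ
J2: z=[0.3256, 0.9455, 0.0000] o=[-0.4160, 0.1432, 0.1300] → [0.2551, -0.0878, -0.6307, 0.3256, 0.9455, 0.0000]
J3: z=[0.6801, -0.2342, -0.6947] o=[-0.1705, 0.3654, 0.2954] → [-0.6096, -0.2155, -0.5243, 0.6801, -0.2342, -0.6947]
J4: z=[-0.6553, -0.6190, -0.4329] o=[0.2166, -0.1752, 0.4825] → [-0.0794, 0.0234, 0.0869, -0.6553, -0.6190, -0.4329]
V = J·q̇ = [-0.1902, -0.0650, -0.1653, 0.5496, 0.4093, -0.1554]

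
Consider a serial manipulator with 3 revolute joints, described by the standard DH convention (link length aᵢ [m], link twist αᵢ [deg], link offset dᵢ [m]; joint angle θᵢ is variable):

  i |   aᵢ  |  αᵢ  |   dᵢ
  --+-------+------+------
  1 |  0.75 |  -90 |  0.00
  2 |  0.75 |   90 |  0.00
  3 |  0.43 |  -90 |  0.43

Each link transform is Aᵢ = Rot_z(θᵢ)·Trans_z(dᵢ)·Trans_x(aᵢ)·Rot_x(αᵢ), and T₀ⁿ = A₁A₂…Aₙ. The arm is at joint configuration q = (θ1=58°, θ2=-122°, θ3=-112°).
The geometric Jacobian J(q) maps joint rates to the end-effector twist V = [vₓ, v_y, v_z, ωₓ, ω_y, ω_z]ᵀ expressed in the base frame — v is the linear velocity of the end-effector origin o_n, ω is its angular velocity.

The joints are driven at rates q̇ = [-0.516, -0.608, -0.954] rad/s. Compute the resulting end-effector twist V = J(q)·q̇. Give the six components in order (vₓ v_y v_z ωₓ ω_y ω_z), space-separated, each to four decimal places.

o_n = [0.3769, -0.1491, 0.2716]
J₁: ẑ×o_n = [0.1491, 0.3769, -0.0000], ω = ẑ
J2: z=[-0.8480, 0.5299, 0.0000] o=[0.3974, 0.6360, 0.0000] → [0.1439, 0.2303, 0.6767, -0.8480, 0.5299, 0.0000]
J3: z=[-0.4494, -0.7192, -0.5299] o=[0.1868, 0.2990, 0.6360] → [0.0246, -0.2645, 0.3381, -0.4494, -0.7192, -0.5299]
V = J·q̇ = [-0.1880, -0.0822, -0.7340, 0.9443, 0.3639, -0.0105]

-0.1880 -0.0822 -0.7340 0.9443 0.3639 -0.0105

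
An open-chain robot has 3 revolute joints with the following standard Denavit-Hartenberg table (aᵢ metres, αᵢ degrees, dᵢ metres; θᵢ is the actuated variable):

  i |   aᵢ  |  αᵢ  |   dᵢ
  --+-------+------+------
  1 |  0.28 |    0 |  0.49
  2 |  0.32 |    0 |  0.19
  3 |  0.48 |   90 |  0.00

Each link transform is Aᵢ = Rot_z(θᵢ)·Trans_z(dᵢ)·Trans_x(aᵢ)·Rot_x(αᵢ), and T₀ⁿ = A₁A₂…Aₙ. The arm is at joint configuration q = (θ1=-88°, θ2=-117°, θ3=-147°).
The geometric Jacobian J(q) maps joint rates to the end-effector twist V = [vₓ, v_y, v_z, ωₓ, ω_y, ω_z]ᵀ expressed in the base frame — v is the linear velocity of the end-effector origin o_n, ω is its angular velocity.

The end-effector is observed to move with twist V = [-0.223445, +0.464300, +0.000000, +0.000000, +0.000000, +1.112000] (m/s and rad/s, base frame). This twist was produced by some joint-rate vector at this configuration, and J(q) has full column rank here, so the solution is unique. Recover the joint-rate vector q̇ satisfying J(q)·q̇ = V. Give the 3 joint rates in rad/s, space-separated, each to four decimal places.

-0.4330 0.6400 0.9050

o_n = [0.1951, -0.0778, 0.6800]
J₁: ẑ×o_n = [0.0778, 0.1951, -0.0000], ω = ẑ
J2: z=[0.0000, 0.0000, 1.0000] o=[0.0098, -0.2798, 0.4900] → [-0.2020, 0.1853, 0.0000, 0.0000, 0.0000, 1.0000]
J3: z=[0.0000, 0.0000, 1.0000] o=[-0.2802, -0.1446, 0.6800] → [-0.0668, 0.4753, 0.0000, 0.0000, 0.0000, 1.0000]
q̇ = J⁺·V = [-0.4330, 0.6400, 0.9050]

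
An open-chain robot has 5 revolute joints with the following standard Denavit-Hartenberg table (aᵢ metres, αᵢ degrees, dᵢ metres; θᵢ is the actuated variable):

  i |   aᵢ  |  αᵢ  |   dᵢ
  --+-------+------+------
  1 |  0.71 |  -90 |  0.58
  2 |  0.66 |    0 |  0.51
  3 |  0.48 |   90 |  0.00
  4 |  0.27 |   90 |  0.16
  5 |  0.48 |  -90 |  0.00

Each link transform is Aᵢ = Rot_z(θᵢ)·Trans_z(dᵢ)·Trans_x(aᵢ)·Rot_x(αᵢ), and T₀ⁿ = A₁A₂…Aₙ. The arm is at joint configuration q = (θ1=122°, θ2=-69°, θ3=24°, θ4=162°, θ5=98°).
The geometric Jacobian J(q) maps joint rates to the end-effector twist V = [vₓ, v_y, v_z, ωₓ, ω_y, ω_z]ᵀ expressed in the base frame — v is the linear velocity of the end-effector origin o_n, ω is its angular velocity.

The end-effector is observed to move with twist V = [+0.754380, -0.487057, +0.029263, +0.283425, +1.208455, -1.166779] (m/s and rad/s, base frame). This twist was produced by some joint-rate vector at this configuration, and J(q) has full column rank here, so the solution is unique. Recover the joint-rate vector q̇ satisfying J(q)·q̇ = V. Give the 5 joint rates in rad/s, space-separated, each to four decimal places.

o_n = [-0.8567, 0.2901, 1.8482]
J₁: ẑ×o_n = [-0.2901, -0.8567, 0.0000], ω = ẑ
J2: z=[-0.8480, -0.5299, 0.0000] o=[-0.3762, 0.6021, 0.5800] → [-0.6720, 1.0755, 0.0100, -0.8480, -0.5299, 0.0000]
J3: z=[-0.8480, -0.5299, 0.0000] o=[-0.9341, 0.5324, 1.1962] → [-0.3455, 0.5529, 0.2465, -0.8480, -0.5299, 0.0000]
J4: z=[0.3747, -0.5997, 0.7071] o=[-1.1139, 0.8203, 1.5356] → [0.1874, 0.0648, -0.0444, 0.3747, -0.5997, 0.7071]
J5: z=[-0.9223, -0.3187, 0.2185] o=[-1.0285, 0.5261, 1.4671] → [-0.0699, 0.3890, 0.2724, -0.9223, -0.3187, 0.2185]
q̇ = J⁺·V = [-0.6470, -0.7260, -0.9270, -0.9860, 0.8120]

-0.6470 -0.7260 -0.9270 -0.9860 0.8120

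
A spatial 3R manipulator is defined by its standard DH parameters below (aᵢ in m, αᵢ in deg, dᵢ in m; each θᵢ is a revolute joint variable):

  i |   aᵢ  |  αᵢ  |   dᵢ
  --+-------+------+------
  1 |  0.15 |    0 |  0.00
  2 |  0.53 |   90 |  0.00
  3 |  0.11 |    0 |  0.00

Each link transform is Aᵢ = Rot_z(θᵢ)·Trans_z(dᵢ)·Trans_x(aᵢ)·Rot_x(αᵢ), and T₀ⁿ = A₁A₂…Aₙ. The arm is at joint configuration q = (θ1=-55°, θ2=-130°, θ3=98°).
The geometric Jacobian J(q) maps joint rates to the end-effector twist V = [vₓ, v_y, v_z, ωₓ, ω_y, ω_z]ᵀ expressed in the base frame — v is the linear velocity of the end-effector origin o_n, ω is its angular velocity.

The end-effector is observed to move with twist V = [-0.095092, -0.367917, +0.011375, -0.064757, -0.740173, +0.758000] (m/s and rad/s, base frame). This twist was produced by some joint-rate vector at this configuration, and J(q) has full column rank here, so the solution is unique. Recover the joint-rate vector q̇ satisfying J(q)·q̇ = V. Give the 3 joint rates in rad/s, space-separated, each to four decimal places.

o_n = [-0.4267, -0.0780, 0.1089]
J₁: ẑ×o_n = [0.0780, -0.4267, 0.0000], ω = ẑ
J2: z=[0.0000, 0.0000, 1.0000] o=[0.0860, -0.1229, 0.0000] → [-0.0449, -0.5127, 0.0000, 0.0000, 0.0000, 1.0000]
J3: z=[0.0872, 0.9962, 0.0000] o=[-0.4419, -0.0767, 0.0000] → [0.1085, -0.0095, -0.0153, 0.0872, 0.9962, 0.0000]
q̇ = J⁺·V = [0.1590, 0.5990, -0.7430]

0.1590 0.5990 -0.7430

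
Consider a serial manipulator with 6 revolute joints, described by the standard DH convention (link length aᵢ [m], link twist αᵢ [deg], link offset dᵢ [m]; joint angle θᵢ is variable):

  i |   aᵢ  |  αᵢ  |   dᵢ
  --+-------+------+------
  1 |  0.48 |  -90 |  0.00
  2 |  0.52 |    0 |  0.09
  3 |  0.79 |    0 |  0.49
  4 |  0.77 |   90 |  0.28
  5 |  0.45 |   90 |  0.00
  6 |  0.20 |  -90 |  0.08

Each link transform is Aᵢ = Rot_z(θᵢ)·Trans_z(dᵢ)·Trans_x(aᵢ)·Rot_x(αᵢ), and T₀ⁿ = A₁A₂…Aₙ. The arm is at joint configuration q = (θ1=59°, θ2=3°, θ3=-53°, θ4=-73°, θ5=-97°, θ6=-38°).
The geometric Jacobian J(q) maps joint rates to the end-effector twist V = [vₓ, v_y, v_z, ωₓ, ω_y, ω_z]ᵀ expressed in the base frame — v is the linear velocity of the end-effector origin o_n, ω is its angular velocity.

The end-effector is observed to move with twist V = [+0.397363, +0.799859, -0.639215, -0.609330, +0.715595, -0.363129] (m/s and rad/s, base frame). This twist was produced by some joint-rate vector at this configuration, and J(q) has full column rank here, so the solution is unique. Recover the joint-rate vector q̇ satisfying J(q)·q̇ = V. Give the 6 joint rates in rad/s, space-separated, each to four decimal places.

0.1110 0.6430 0.2320 -0.0530 0.0070 0.5650

o_n = [0.4279, 1.2299, 1.1621]
J₁: ẑ×o_n = [-1.2299, 0.4279, 0.0000], ω = ẑ
J2: z=[-0.8572, 0.5150, 0.0000] o=[0.2472, 0.4114, 0.0000] → [0.5985, 0.9961, -0.7946, -0.8572, 0.5150, 0.0000]
J3: z=[-0.8572, 0.5150, 0.0000] o=[0.4375, 0.9029, -0.0272] → [0.6125, 1.0194, -0.2753, -0.8572, 0.5150, 0.0000]
J4: z=[-0.8572, 0.5150, 0.0000] o=[0.2791, 1.5905, 0.5780] → [0.3009, 0.5007, 0.2325, -0.8572, 0.5150, 0.0000]
J5: z=[-0.4319, -0.7189, -0.5446] o=[-0.1769, 1.3753, 1.2237] → [-0.0349, -0.3560, 0.4976, -0.4319, -0.7189, -0.5446]
J6: z=[0.1740, 0.5261, -0.8324] o=[0.2213, 1.1709, 1.1777] → [0.0409, -0.1692, -0.0984, 0.1740, 0.5261, -0.8324]
q̇ = J⁺·V = [0.1110, 0.6430, 0.2320, -0.0530, 0.0070, 0.5650]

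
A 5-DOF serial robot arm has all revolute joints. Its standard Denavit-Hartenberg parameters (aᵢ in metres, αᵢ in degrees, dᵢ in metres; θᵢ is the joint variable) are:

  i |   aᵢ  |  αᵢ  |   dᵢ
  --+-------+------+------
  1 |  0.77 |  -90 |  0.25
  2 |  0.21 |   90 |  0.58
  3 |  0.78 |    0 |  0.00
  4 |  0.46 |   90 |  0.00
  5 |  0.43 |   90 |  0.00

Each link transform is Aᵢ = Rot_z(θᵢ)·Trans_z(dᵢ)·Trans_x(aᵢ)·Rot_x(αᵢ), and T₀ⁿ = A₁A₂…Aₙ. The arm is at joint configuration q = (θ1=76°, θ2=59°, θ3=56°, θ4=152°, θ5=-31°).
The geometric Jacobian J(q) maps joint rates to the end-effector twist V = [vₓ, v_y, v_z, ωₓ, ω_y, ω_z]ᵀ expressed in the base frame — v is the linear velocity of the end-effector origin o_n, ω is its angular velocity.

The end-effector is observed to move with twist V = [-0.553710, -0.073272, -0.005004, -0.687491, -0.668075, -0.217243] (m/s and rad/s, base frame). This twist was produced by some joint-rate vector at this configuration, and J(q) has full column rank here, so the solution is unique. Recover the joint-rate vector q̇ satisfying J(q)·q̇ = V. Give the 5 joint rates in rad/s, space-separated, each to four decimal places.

o_n = [-0.6831, 0.7229, 0.2092]
J₁: ẑ×o_n = [-0.7229, -0.6831, 0.0000], ω = ẑ
J2: z=[-0.9703, 0.2419, 0.0000] o=[0.1863, 0.7471, 0.2500] → [-0.0099, -0.0396, 0.2338, -0.9703, 0.2419, 0.0000]
J3: z=[0.2074, 0.8317, 0.5150] o=[-0.3503, 0.9924, 0.0700] → [0.2545, -0.2002, 0.2209, 0.2074, 0.8317, 0.5150]
J4: z=[0.2074, 0.8317, 0.5150] o=[-0.9234, 1.3668, -0.3039] → [0.7583, 0.0174, -0.3334, 0.2074, 0.8317, 0.5150]
J5: z=[-0.9152, -0.0210, 0.4024] o=[-0.7645, 1.1116, 0.0443] → [0.1530, 0.1837, 0.3574, -0.9152, -0.0210, 0.4024]
q̇ = J⁺·V = [0.2930, 0.5390, -0.7900, -0.1710, -0.0380]

0.2930 0.5390 -0.7900 -0.1710 -0.0380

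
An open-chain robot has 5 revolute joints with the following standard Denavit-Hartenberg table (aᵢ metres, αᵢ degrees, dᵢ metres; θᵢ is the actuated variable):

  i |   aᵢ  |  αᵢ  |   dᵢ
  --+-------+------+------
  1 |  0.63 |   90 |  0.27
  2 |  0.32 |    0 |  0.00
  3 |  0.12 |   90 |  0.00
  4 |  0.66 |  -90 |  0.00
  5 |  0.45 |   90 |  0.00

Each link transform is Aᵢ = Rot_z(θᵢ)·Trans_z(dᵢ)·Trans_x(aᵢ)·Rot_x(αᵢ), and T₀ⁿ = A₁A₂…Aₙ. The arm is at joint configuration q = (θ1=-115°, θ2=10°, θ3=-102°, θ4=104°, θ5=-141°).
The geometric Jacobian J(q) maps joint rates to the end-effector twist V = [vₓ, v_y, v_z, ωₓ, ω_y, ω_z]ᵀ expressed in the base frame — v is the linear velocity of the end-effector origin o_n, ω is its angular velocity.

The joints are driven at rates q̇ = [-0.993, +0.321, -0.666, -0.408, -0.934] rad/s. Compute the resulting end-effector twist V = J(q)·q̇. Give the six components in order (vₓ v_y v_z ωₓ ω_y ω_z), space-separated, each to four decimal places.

-0.3858 0.1898 0.0012 -0.0511 -0.3912 -1.9129

o_n = [-0.5520, -0.4714, 0.2905]
J₁: ẑ×o_n = [0.4714, -0.5520, 0.0000], ω = ẑ
J2: z=[-0.9063, 0.4226, 0.0000] o=[-0.2662, -0.5710, 0.2700] → [0.0087, 0.0186, 0.0305, -0.9063, 0.4226, 0.0000]
J3: z=[-0.9063, 0.4226, 0.0000] o=[-0.3994, -0.8566, 0.3256] → [-0.0148, -0.0317, -0.2846, -0.9063, 0.4226, 0.0000]
J4: z=[0.4224, 0.9058, 0.0349] o=[-0.3977, -0.8528, 0.2056] → [0.0636, -0.0412, 0.3009, 0.4224, 0.9058, 0.0349]
J5: z=[0.2049, -0.1329, 0.9697] o=[-0.9804, -0.5872, 0.3652] → [-0.1023, 0.4307, 0.0807, 0.2049, -0.1329, 0.9697]
V = J·q̇ = [-0.3858, 0.1898, 0.0012, -0.0511, -0.3912, -1.9129]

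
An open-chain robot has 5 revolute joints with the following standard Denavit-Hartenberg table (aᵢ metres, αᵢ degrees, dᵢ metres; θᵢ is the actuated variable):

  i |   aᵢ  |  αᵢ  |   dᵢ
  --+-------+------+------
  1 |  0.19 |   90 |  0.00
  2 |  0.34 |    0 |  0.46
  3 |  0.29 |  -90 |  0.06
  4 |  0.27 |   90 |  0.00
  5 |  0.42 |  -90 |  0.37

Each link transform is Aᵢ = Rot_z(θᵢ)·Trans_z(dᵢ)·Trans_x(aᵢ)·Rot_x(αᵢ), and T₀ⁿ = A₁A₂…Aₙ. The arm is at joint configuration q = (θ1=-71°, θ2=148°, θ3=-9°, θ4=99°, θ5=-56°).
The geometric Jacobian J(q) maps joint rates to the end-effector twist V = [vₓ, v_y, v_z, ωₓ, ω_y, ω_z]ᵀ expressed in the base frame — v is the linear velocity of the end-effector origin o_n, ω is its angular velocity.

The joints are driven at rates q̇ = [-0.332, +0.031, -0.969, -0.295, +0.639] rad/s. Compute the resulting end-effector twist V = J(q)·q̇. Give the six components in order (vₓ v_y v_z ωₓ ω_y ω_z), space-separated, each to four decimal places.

o_n = [-0.0648, 0.3002, 0.8212]
J₁: ẑ×o_n = [-0.3002, -0.0648, 0.0000], ω = ẑ
J2: z=[-0.9455, -0.3256, 0.0000] o=[0.0619, -0.1796, 0.0000] → [-0.2673, 0.7764, -0.4950, -0.9455, -0.3256, 0.0000]
J3: z=[-0.9455, -0.3256, 0.0000] o=[-0.4670, -0.0568, 0.1802] → [-0.2087, 0.6061, -0.2066, -0.9455, -0.3256, 0.0000]
J4: z=[-0.2136, 0.6203, -0.7547] o=[-0.5949, 0.1306, 0.3704] → [0.4076, -0.3039, -0.3651, -0.2136, 0.6203, -0.7547]
J5: z=[-0.0948, 0.7557, 0.6480] o=[-0.3324, 0.1873, 0.3427] → [0.2884, 0.2188, -0.2130, -0.0948, 0.7557, 0.6480]
V = J·q̇ = [0.3576, -0.3123, 0.1565, 0.8893, 0.6053, 0.3047]

0.3576 -0.3123 0.1565 0.8893 0.6053 0.3047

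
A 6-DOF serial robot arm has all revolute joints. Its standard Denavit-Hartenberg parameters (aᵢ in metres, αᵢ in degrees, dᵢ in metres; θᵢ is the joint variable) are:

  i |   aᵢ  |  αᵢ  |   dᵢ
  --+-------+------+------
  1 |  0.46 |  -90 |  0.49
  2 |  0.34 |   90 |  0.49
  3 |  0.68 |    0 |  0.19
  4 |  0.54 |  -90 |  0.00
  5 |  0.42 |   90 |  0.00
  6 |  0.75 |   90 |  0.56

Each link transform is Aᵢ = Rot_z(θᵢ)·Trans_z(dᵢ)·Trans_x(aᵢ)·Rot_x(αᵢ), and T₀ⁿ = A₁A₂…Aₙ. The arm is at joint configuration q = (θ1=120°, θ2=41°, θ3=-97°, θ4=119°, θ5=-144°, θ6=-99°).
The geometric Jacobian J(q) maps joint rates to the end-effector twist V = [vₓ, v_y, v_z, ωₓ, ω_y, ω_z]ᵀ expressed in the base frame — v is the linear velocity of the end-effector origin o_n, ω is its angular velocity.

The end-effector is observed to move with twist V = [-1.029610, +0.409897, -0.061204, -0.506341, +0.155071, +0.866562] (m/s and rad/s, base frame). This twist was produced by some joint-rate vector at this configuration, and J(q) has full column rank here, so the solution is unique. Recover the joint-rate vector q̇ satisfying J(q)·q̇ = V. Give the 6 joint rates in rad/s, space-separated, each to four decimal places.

o_n = [0.3741, 1.1211, 0.0957]
J₁: ẑ×o_n = [-1.1211, 0.3741, 0.0000], ω = ẑ
J2: z=[-0.8660, -0.5000, 0.0000] o=[-0.2300, 0.3984, 0.4900] → [0.1972, -0.3415, -0.3238, -0.8660, -0.5000, 0.0000]
J3: z=[-0.3280, 0.5682, 0.7547] o=[-0.7827, 0.3756, 0.2669] → [-0.6599, 0.8168, -0.9018, -0.3280, 0.5682, 0.7547]
J4: z=[-0.3280, 0.5682, 0.7547] o=[-0.2292, 0.7668, 0.4647] → [-0.4770, 0.3343, -0.4590, -0.3280, 0.5682, 0.7547]
J5: z=[-0.6616, -0.7084, 0.2458] o=[-0.5933, 0.9929, 0.1362] → [-0.0028, 0.2109, 0.6006, -0.6616, -0.7084, 0.2458]
J6: z=[0.6617, -0.7058, -0.2530] o=[-0.4452, 0.9909, 0.5292] → [0.3389, 0.0796, 0.6643, 0.6617, -0.7058, -0.2530]
q̇ = J⁺·V = [0.7230, -0.2530, 0.1530, -0.3600, 0.4950, -0.7040]

0.7230 -0.2530 0.1530 -0.3600 0.4950 -0.7040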